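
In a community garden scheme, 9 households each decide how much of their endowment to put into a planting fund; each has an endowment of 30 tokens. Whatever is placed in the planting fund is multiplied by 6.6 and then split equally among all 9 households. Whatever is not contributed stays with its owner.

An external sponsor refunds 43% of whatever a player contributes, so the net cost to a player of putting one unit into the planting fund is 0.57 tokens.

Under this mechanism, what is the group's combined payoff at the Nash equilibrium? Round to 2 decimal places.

1898.10 tokens

The effective private return per unit is now (6.6/9) / 0.57 = 1.2865 > 1, so every player's dominant strategy flips to full contribution.
At the Nash equilibrium everyone contributes 30. Group total payoff = 9 × (30 × 0.43 + 6.6 × 30) = 1898.10.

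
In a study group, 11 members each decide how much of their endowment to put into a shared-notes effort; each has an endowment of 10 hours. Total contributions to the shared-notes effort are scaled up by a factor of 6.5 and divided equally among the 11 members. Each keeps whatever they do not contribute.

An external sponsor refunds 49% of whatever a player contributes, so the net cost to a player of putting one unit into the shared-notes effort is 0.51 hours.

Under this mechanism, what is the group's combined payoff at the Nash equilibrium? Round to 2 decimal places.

768.90 hours

The effective private return per unit is now (6.5/11) / 0.51 = 1.1586 > 1, so every player's dominant strategy flips to full contribution.
So the Nash equilibrium is full contribution by all 11; the group earns 11 × (10 × 0.49 + 6.5 × 10) = 768.90.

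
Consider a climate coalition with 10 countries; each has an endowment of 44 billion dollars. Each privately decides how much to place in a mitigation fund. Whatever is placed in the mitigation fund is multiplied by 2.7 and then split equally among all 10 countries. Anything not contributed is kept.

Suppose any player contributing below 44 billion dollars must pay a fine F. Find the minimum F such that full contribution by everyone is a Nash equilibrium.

Given the others contribute fully, the best deviation is to contribute 0 (any partial contribution still incurs the fine and gives up units whose private return 0.2700 is below 1).
Deviating from 44 to 0 saves 44 billion dollars but forfeits the deviator's share of the drop in the mitigation fund: 2.7/10 × 44 = 11.88.
So the deviation gain is 44 − 11.88 = 32.12, and the fine must be at least 32.12 billion dollars to wipe it out.

32.12 billion dollars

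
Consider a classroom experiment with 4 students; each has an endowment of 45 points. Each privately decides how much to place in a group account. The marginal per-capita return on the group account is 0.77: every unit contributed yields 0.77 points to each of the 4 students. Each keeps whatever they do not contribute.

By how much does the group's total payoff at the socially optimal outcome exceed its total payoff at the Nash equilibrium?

The private return per contributed unit is 0.77 < 1, so contributing 0 is dominant for every player. At the Nash equilibrium everyone keeps their 45, and the group total is 4 × 45 = 180.
Each contributed unit returns 3.080 to the group as a whole (0.77 to each of 4 players), which exceeds 1, so the social optimum is full contribution: group total = 3.080 × 180 = 554.40.
Efficiency loss = 554.40 − 180 = 374.40.

374.40 points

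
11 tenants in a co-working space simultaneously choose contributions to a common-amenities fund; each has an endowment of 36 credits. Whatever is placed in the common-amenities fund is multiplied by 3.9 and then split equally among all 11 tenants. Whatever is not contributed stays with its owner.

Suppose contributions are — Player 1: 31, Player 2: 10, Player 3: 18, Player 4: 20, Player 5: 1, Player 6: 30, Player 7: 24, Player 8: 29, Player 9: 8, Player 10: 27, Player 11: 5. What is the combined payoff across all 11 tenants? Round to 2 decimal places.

Total contributed: 31 + 10 + 18 + 20 + 1 + 30 + 24 + 29 + 8 + 27 + 5 = 203; total kept: 11 × 36 − 203 = 193.
The common-amenities fund pays out 3.9 × 203 = 791.70 in aggregate.
Group total = 193 + 791.70 = 984.70.

984.70 credits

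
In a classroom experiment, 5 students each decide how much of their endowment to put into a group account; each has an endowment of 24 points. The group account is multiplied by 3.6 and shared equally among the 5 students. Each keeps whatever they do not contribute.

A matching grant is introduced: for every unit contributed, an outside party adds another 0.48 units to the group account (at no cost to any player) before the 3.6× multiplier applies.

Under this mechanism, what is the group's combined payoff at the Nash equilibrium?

639.36 points

The effective private return per unit is now 3.6 × 1.48 / 5 = 1.0656 > 1, so every player's dominant strategy flips to full contribution.
So the Nash equilibrium is full contribution by all 5; the group earns 3.6 × 1.48 × 120 = 639.36.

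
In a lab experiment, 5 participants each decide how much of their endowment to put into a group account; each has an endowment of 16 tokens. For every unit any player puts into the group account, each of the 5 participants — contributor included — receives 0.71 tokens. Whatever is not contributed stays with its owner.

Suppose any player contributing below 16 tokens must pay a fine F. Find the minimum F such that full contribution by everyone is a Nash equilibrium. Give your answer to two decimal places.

Given the others contribute fully, the best deviation is to contribute 0 (any partial contribution still incurs the fine and gives up units whose private return 0.71 is below 1).
Deviating from 16 to 0 saves 16 tokens but forfeits the deviator's share of the drop in the group account: 0.71 × 16 = 11.36.
So the deviation gain is 16 − 11.36 = 4.64, and the fine must be at least 4.64 tokens to wipe it out.

4.64 tokens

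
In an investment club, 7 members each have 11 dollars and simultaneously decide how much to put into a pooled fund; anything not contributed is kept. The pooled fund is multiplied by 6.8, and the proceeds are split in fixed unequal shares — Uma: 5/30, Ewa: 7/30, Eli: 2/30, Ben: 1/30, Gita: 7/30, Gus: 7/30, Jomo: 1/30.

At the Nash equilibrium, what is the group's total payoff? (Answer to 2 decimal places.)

332.20 dollars

Each unit j contributes comes back to j as 6.8 × (j's share), so j prefers to contribute only if that share exceeds 1/6.8 = 0.1471; otherwise keeping the unit dominates.
The shares above 0.1471 belong to Uma, Ewa, Gita and Gus, contributing 11 each; the remaining 3 contribute 0. Total contributed: 44.
The pooled fund pays out 6.8 × 44 = 299.20 in total (split across the unequal shares, but the aggregate is all that matters for the group sum).
The 3 free-riders keep 11 each, adding 33. Group total = 33 + 299.20 = 332.20.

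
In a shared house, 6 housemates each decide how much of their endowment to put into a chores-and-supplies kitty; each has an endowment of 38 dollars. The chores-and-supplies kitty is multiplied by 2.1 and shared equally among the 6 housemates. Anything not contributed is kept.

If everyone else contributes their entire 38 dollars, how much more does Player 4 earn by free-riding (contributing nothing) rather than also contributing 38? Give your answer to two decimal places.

Switching from a contribution of 38 to 0 lets Player 4 keep an extra 38 dollars, but lowers the chores-and-supplies kitty by 38, which costs Player 4 their own share of that drop: 2.1/6 × 38 = 13.30.
Net gain = 38 − 13.30 = 24.70. The private return per contributed unit (0.3500) is below 1, so free-riding is indeed the best response regardless of what the others do.

24.70 dollars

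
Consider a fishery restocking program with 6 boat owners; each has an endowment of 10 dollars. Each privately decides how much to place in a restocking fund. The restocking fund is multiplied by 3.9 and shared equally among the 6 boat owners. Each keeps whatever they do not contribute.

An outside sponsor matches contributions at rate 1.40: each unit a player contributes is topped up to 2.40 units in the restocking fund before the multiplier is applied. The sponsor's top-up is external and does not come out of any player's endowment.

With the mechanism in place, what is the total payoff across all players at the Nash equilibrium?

Under the mechanism each unit contributed yields 3.9 × 2.40 / 6 = 1.5600 back to its contributor per unit of net cost, which exceeds 1, making full contribution the dominant choice for everyone.
So the Nash equilibrium is full contribution by all 6; the group earns 3.9 × 2.40 × 60 = 561.60.

561.60 dollars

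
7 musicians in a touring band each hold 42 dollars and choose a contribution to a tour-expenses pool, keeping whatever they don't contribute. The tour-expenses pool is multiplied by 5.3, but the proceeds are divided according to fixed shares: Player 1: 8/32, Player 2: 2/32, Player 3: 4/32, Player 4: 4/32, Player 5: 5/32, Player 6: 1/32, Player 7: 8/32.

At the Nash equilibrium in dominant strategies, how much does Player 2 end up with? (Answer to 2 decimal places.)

Player j's private return per contributed unit is 5.3 × (j's share). Contributing is weakly dominant for j when that share is at least 1/5.3 = 0.1887, and contributing 0 is dominant otherwise.
Player 1 and Player 7 are above the threshold, contributing 42 each; the remaining 5 contribute 0. Total contributed: 84.
Player 2 keeps 42 and receives 5.3 × 84 × 2/32 = 27.83 from the tour-expenses pool, for a payoff of 69.83.

69.83 dollars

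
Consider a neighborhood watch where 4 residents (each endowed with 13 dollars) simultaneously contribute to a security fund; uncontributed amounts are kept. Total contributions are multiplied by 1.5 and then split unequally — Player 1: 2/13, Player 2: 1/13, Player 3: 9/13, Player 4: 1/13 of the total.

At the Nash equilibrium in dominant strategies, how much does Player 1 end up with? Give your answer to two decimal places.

Player j's private return per contributed unit is 1.5 × (j's share). Contributing is weakly dominant for j when that share is at least 1/1.5 = 0.6667, and contributing 0 is dominant otherwise.
Player 3 alone (share 9/13) is above the threshold, contributing 13; the remaining 3 contribute 0. Total contributed: 13.
Player 1 keeps 13 and receives 1.5 × 13 × 2/13 = 3.00 from the security fund, for a payoff of 16.00.

16.00 dollars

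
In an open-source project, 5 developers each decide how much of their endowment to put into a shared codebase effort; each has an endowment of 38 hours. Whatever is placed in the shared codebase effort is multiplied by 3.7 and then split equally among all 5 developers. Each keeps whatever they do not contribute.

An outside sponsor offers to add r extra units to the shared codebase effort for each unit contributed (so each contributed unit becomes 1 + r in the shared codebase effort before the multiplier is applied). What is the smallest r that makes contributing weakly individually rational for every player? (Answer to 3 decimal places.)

With matching at rate r, one contributed unit becomes (1 + r) in the shared codebase effort and returns 3.7 × (1 + r) / 5 to the contributor.
Setting this equal to 1: 1 + r = 5/3.7 = 1.3514.
So the minimum matching rate is r = 1.3514 − 1 = 0.351.

0.351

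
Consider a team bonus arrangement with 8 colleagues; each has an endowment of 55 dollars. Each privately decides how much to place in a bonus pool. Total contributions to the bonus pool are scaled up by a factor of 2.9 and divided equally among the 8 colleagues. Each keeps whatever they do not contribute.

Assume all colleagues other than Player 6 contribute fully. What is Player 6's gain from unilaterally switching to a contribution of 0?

Switching from a contribution of 55 to 0 lets Player 6 keep an extra 55 dollars, but lowers the bonus pool by 55, which costs Player 6 their own share of that drop: 2.9/8 × 55 = 19.94.
Net gain = 55 − 19.94 = 35.06. The private return per contributed unit (0.3625) is below 1, so free-riding is indeed the best response regardless of what the others do.

35.06 dollars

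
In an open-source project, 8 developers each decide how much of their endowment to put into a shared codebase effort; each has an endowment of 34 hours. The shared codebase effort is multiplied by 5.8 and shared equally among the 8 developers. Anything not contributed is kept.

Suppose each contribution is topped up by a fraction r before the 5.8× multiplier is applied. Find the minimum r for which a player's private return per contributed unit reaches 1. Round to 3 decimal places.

With matching at rate r, one contributed unit becomes (1 + r) in the shared codebase effort and returns 5.8 × (1 + r) / 8 to the contributor.
Setting this equal to 1: 1 + r = 8/5.8 = 1.3793.
So the minimum matching rate is r = 1.3793 − 1 = 0.379.

0.379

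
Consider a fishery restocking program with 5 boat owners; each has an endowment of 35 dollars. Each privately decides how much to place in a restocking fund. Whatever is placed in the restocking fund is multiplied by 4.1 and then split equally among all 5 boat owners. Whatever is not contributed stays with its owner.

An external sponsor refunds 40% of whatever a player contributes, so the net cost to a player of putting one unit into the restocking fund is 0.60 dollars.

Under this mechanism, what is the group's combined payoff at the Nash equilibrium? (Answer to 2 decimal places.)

The effective private return per unit is now (4.1/5) / 0.60 = 1.3667 > 1, so every player's dominant strategy flips to full contribution.
So the Nash equilibrium is full contribution by all 5; the group earns 5 × (35 × 0.40 + 4.1 × 35) = 787.50.

787.50 dollars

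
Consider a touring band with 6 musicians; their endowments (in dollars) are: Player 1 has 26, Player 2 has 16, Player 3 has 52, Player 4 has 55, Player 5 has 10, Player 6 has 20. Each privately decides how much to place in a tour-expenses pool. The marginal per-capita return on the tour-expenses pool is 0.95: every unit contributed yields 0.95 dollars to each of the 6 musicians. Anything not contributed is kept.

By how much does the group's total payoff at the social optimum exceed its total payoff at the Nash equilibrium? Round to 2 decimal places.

The private return per contributed unit is 0.95 < 1 for everyone, so the Nash equilibrium is zero contribution and the group total is Σ E_j = 26 + 16 + 52 + 55 + 10 + 20 = 179.
Each contributed unit returns 5.700 to the group, so the social optimum is full contribution by everyone: group total = 5.700 × 179 = 1020.30.
Efficiency loss = (5.700 − 1) × 179 = 841.30.

841.30 dollars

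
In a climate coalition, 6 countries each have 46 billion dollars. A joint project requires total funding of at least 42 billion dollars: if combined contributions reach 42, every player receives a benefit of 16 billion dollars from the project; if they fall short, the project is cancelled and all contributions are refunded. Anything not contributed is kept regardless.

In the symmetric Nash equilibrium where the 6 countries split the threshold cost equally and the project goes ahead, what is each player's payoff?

Equal share of the threshold: 42/6 = 7.
At this profile no one gains by cutting their contribution: any cut drops the total below 42, the project is cancelled, contributions are refunded, and the deviator ends with 46, which is less than 46 − 7 + 16 = 55. Contributing more than 7 just wastes the excess. So contributing exactly 7 is a best response.
Each player's payoff: 46 − 7 + 16 = 55.

55 billion dollars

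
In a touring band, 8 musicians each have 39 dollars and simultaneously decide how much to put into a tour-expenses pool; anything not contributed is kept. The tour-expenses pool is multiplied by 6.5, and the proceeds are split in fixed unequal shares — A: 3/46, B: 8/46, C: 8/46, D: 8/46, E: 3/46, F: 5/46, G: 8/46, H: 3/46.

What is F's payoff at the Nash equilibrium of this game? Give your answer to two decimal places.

149.22 dollars

Each unit j contributes comes back to j as 6.5 × (j's share), so j prefers to contribute only if that share exceeds 1/6.5 = 0.1538; otherwise keeping the unit dominates.
The shares above 0.1538 belong to B, C, D and G, contributing 39 each; the remaining 4 contribute 0. Total contributed: 156.
F keeps 39 and receives 6.5 × 156 × 5/46 = 110.22 from the tour-expenses pool, for a payoff of 149.22.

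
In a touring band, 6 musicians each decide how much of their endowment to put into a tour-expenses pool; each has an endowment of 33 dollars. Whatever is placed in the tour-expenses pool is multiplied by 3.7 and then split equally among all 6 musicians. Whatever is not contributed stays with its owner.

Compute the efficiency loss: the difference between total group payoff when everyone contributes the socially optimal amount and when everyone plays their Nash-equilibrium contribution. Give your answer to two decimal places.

Each contributed unit returns 3.7/6 = 0.6167 to its contributor — below 1 — so contributing 0 is dominant for every player. At the Nash equilibrium everyone keeps their 33, and the group total is 6 × 33 = 198.
Each contributed unit returns 3.700 to the group as a whole (0.6167 to each of 6 players), which exceeds 1, so the social optimum is full contribution: group total = 3.700 × 198 = 732.60.
Efficiency loss = 732.60 − 198 = 534.60.

534.60 dollars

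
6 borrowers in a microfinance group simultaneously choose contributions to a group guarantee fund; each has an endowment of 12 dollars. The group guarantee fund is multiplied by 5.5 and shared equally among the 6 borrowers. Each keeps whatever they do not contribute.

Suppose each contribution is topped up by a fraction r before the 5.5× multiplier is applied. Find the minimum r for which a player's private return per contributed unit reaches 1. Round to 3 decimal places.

0.091

With matching at rate r, one contributed unit becomes (1 + r) in the group guarantee fund and returns 5.5 × (1 + r) / 6 to the contributor.
Setting this equal to 1: 1 + r = 6/5.5 = 1.0909.
So the minimum matching rate is r = 1.0909 − 1 = 0.091.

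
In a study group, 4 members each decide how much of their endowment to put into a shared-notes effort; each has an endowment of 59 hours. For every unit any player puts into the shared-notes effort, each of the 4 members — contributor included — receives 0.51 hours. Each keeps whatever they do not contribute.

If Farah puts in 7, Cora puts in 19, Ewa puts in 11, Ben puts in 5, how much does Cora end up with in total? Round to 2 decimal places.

61.42 hours

Total contributed: 7 + 19 + 11 + 5 = 42.
Each receives 0.51 × 42 = 21.42 from the shared-notes effort.
Cora keeps 59 − 19 = 40, so Cora's payoff is 40 + 21.42 = 61.42.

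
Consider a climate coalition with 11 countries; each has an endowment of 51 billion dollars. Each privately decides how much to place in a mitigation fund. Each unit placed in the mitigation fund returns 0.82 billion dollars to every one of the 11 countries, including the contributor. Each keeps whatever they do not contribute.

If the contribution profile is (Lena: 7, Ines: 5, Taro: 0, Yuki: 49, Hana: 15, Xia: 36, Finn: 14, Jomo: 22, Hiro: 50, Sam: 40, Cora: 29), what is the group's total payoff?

Total contributed: 7 + 5 + 0 + 49 + 15 + 36 + 14 + 22 + 50 + 40 + 29 = 267; total kept: 11 × 51 − 267 = 294.
The mitigation fund pays out 0.82 × 11 × 267 = 2408.34 in aggregate.
Group total = 294 + 2408.34 = 2702.34.

2702.34 billion dollars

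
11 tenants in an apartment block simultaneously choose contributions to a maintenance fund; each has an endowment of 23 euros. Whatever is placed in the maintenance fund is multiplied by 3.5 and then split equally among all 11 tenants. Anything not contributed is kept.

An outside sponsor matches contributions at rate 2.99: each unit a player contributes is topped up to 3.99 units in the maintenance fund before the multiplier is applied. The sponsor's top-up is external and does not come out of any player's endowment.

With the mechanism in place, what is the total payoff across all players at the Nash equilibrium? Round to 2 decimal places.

With the mechanism, a contributed unit returns 3.5 × 3.99 / 11 = 1.2695 per unit of net cost to the contributor — now above 1 — so contributing fully is weakly dominant for every player.
So the Nash equilibrium is full contribution by all 11; the group earns 3.5 × 3.99 × 253 = 3533.15.

3533.15 euros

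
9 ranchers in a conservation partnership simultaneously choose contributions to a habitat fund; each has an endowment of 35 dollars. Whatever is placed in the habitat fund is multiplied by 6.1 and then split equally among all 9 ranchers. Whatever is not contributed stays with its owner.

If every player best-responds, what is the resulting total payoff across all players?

Each contributed unit returns 6.1/9 = 0.6778 to its contributor — below 1 — so contributing 0 is dominant for every player. At the Nash equilibrium everyone keeps their 35, and the group total is 9 × 35 = 315.

315.00 dollars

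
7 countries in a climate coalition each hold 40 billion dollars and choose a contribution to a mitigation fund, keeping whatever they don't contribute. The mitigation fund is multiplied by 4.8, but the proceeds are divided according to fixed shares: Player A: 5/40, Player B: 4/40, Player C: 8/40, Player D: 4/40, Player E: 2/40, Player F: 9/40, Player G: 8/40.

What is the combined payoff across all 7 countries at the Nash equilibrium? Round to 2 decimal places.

A player with share s gets back 4.8·s per unit contributed, so full contribution is dominant for anyone with s > 1/4.8 = 0.2083 and zero contribution is dominant for anyone below.
Player F alone (share 9/40) is above the threshold, contributing 40; the remaining 6 contribute 0. Total contributed: 40.
The mitigation fund pays out 4.8 × 40 = 192.00 in total (split across the unequal shares, but the aggregate is all that matters for the group sum).
The 6 free-riders keep 40 each, adding 240. Group total = 240 + 192.00 = 432.00.

432.00 billion dollars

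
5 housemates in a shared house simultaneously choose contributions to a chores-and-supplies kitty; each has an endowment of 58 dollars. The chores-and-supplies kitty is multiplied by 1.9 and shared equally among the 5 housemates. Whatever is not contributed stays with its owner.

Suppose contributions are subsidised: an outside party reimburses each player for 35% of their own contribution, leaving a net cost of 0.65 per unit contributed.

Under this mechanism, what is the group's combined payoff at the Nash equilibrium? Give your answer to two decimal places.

With the mechanism, a contributed unit returns (1.9/5) / 0.65 = 0.5846 per unit of net cost — still below 1 — so contributing 0 remains dominant for every player.
At the Nash equilibrium no one contributes; group total payoff = 5 × 58 = 290.

290.00 dollars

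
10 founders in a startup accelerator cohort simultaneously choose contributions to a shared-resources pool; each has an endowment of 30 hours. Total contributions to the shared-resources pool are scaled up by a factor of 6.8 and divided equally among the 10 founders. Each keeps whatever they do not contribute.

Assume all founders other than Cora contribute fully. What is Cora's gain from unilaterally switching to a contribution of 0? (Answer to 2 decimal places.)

Switching from a contribution of 30 to 0 lets Cora keep an extra 30 hours, but lowers the shared-resources pool by 30, which costs Cora their own share of that drop: 6.8/10 × 30 = 20.40.
Net gain = 30 − 20.40 = 9.60. The private return per contributed unit (0.6800) is below 1, so free-riding is indeed the best response regardless of what the others do.

9.60 hours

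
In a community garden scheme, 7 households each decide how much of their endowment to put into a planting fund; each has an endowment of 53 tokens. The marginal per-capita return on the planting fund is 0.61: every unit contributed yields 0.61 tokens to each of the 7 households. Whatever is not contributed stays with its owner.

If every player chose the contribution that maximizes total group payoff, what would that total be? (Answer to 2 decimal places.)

1584.17 tokens

Each contributed unit returns 4.270 to the group as a whole (0.61 to each of 7 players), which exceeds 1, so the social optimum is full contribution: group total = 4.270 × 371 = 1584.17.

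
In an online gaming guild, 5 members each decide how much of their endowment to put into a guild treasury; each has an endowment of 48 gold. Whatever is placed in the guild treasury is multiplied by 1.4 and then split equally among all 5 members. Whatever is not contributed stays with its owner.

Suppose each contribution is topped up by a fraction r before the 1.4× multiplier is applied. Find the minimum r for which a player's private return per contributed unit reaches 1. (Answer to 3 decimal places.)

2.571

With matching at rate r, one contributed unit becomes (1 + r) in the guild treasury and returns 1.4 × (1 + r) / 5 to the contributor.
Setting this equal to 1: 1 + r = 5/1.4 = 3.5714.
So the minimum matching rate is r = 3.5714 − 1 = 2.571.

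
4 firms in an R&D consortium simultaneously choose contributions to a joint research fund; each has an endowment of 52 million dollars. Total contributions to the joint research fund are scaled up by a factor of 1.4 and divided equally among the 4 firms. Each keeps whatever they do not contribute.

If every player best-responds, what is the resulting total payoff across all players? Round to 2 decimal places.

Each contributed unit returns 1.4/4 = 0.3500 to its contributor — below 1 — so contributing 0 is dominant for every player. At the Nash equilibrium everyone keeps their 52, and the group total is 4 × 52 = 208.

208.00 million dollars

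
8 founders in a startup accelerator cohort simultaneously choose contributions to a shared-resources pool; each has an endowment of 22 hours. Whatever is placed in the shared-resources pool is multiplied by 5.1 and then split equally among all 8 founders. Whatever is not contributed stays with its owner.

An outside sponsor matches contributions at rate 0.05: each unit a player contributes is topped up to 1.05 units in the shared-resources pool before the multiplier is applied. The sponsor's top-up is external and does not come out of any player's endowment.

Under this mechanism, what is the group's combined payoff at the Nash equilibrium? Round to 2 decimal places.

176.00 hours

With the mechanism, a contributed unit returns 5.1 × 1.05 / 8 = 0.6694 per unit of net cost — still below 1 — so contributing 0 remains dominant for every player.
Everyone keeps their endowment and the group total is 8 × 22 = 176.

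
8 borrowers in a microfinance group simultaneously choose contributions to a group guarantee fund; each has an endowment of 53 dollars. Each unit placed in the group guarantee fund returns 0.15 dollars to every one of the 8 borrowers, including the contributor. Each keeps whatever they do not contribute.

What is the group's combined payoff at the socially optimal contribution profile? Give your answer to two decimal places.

508.80 dollars

Each contributed unit returns 1.200 to the group as a whole (0.15 to each of 8 players), which exceeds 1, so the social optimum is full contribution: group total = 1.200 × 424 = 508.80.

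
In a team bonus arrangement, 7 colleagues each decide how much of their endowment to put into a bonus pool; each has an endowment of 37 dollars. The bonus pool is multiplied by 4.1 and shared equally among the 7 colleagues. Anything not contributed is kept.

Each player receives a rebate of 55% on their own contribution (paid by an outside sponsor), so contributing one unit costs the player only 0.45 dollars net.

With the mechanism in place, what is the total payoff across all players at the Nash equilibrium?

The effective private return per unit is now (4.1/7) / 0.45 = 1.3016 > 1, so every player's dominant strategy flips to full contribution.
So the Nash equilibrium is full contribution by all 7; the group earns 7 × (37 × 0.55 + 4.1 × 37) = 1204.35.

1204.35 dollars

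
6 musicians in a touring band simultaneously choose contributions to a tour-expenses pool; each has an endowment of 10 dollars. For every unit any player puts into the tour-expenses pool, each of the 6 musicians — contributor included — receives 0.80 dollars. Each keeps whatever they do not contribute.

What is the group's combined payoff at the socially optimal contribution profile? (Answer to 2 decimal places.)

Each contributed unit returns 4.800 to the group as a whole (0.80 to each of 6 players), which exceeds 1, so the social optimum is full contribution: group total = 4.800 × 60 = 288.00.

288.00 dollars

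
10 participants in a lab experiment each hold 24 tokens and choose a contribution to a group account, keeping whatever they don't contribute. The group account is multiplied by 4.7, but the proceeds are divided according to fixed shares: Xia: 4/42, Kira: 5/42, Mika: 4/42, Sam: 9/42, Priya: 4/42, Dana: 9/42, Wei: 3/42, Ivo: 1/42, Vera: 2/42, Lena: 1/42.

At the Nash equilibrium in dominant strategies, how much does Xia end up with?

Player j's private return per contributed unit is 4.7 × (j's share). Contributing is weakly dominant for j when that share is at least 1/4.7 = 0.2128, and contributing 0 is dominant otherwise.
Sam and Dana are above the threshold, contributing 24 each; the remaining 8 contribute 0. Total contributed: 48.
Xia keeps 24 and receives 4.7 × 48 × 4/42 = 21.49 from the group account, for a payoff of 45.49.

45.49 tokens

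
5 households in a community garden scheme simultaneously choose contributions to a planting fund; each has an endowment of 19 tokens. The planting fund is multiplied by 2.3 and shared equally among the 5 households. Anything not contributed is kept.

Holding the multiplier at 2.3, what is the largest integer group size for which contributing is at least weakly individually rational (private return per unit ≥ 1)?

2

Private return per unit is 2.3/(group size), which is ≥ 1 whenever the group size is ≤ 2.3.
The largest such integer is 2.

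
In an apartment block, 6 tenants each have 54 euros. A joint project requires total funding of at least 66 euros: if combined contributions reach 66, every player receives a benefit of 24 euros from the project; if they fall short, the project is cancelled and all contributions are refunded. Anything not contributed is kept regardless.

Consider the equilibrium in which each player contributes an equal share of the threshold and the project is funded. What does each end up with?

67 euros

Equal share of the threshold: 66/6 = 11.
At this profile no one gains by cutting their contribution: any cut drops the total below 66, the project is cancelled, contributions are refunded, and the deviator ends with 54, which is less than 54 − 11 + 24 = 67. Contributing more than 11 just wastes the excess. So contributing exactly 11 is a best response.
Each player's payoff: 54 − 11 + 24 = 67.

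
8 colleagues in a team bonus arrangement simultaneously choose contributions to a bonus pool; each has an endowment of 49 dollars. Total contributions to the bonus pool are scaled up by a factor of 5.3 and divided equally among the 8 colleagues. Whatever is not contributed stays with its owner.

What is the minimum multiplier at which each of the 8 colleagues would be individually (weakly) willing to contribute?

8

A contributed unit returns (multiplier)/8 to its contributor.
This reaches 1 exactly when the multiplier is 8.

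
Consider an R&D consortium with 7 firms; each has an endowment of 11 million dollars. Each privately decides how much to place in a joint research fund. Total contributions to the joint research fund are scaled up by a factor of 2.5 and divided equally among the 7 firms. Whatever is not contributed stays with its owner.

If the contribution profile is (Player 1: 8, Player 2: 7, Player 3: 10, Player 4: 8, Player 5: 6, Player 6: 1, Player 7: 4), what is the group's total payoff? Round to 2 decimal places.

143.00 million dollars

Total contributed: 8 + 7 + 10 + 8 + 6 + 1 + 4 = 44; total kept: 7 × 11 − 44 = 33.
The joint research fund pays out 2.5 × 44 = 110.00 in aggregate.
Group total = 33 + 110.00 = 143.00.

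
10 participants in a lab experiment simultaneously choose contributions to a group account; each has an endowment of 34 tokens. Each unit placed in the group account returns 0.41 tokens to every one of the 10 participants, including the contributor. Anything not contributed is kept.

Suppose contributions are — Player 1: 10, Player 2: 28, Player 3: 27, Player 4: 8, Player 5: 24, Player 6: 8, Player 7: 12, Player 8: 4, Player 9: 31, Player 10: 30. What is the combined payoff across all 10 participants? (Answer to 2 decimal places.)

Total contributed: 10 + 28 + 27 + 8 + 24 + 8 + 12 + 4 + 31 + 30 = 182; total kept: 10 × 34 − 182 = 158.
The group account pays out 0.41 × 10 × 182 = 746.20 in aggregate.
Group total = 158 + 746.20 = 904.20.

904.20 tokens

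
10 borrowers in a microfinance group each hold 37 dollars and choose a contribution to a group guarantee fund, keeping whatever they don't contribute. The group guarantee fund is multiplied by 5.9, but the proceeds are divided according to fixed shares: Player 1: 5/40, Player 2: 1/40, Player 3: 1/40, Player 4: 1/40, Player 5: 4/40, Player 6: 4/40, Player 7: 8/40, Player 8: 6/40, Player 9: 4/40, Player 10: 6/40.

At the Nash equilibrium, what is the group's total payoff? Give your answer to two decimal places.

551.30 dollars

For player j, contributing a unit is worthwhile iff 5.9 × (j's share) ≥ 1, i.e. iff j's share is at least 0.1695.
The only share above 0.1695 is Player 7's 8/40, contributing 37; the remaining 9 contribute 0. Total contributed: 37.
The group guarantee fund pays out 5.9 × 37 = 218.30 in total (split across the unequal shares, but the aggregate is all that matters for the group sum).
The 9 free-riders keep 37 each, adding 333. Group total = 333 + 218.30 = 551.30.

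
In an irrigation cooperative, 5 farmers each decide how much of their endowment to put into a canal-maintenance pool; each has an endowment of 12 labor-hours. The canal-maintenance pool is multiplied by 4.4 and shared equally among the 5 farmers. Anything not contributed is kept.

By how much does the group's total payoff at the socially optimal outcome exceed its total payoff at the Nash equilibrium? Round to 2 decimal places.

204.00 labor-hours

Each contributed unit returns 4.4/5 = 0.8800 to its contributor — below 1 — so contributing 0 is dominant for every player. At the Nash equilibrium everyone keeps their 12, and the group total is 5 × 12 = 60.
Each contributed unit returns 4.400 to the group as a whole (0.8800 to each of 5 players), which exceeds 1, so the social optimum is full contribution: group total = 4.400 × 60 = 264.00.
Efficiency loss = 264.00 − 60 = 204.00.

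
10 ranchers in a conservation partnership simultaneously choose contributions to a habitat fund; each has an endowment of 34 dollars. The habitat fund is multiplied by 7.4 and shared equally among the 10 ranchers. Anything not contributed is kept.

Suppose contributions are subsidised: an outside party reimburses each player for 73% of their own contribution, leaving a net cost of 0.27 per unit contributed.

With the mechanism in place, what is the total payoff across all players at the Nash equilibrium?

2764.20 dollars

Under the mechanism each unit contributed yields (7.4/10) / 0.27 = 2.7407 back to its contributor per unit of net cost, which exceeds 1, making full contribution the dominant choice for everyone.
So the Nash equilibrium is full contribution by all 10; the group earns 10 × (34 × 0.73 + 7.4 × 34) = 2764.20.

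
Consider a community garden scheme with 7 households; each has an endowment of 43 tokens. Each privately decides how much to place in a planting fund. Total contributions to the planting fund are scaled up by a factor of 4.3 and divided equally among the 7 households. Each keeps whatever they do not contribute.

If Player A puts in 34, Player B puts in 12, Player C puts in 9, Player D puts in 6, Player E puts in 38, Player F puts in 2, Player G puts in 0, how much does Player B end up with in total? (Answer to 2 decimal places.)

Total contributed: 34 + 12 + 9 + 6 + 38 + 2 + 0 = 101.
Each receives 4.3 × 101 / 7 = 62.04 from the planting fund.
Player B keeps 43 − 12 = 31, so Player B's payoff is 31 + 62.04 = 93.04.

93.04 tokens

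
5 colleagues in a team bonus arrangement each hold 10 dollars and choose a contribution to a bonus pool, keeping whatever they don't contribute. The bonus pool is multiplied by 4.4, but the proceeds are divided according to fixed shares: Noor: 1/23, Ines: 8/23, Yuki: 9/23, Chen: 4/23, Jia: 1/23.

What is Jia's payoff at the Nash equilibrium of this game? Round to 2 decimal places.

Each unit j contributes comes back to j as 4.4 × (j's share), so j prefers to contribute only if that share exceeds 1/4.4 = 0.2273; otherwise keeping the unit dominates.
The shares above 0.2273 belong to Ines and Yuki, contributing 10 each; the remaining 3 contribute 0. Total contributed: 20.
Jia keeps 10 and receives 4.4 × 20 × 1/23 = 3.83 from the bonus pool, for a payoff of 13.83.

13.83 dollars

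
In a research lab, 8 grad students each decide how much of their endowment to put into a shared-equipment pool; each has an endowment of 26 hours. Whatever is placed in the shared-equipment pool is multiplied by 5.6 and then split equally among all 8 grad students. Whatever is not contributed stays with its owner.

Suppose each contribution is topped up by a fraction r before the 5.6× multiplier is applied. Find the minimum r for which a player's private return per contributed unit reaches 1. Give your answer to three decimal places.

0.429

With matching at rate r, one contributed unit becomes (1 + r) in the shared-equipment pool and returns 5.6 × (1 + r) / 8 to the contributor.
Setting this equal to 1: 1 + r = 8/5.6 = 1.4286.
So the minimum matching rate is r = 1.4286 − 1 = 0.429.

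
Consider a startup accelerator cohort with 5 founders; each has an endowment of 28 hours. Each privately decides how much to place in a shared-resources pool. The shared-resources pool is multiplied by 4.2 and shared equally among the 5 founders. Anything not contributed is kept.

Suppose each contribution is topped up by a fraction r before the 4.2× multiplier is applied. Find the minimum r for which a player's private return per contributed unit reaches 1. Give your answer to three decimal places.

With matching at rate r, one contributed unit becomes (1 + r) in the shared-resources pool and returns 4.2 × (1 + r) / 5 to the contributor.
Setting this equal to 1: 1 + r = 5/4.2 = 1.1905.
So the minimum matching rate is r = 1.1905 − 1 = 0.190.

0.190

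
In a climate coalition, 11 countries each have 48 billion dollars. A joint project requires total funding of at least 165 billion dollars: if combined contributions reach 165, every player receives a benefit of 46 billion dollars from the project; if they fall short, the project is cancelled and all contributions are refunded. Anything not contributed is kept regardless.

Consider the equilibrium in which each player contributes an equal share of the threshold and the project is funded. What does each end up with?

79 billion dollars

Equal share of the threshold: 165/11 = 15.
At this profile no one gains by cutting their contribution: any cut drops the total below 165, the project is cancelled, contributions are refunded, and the deviator ends with 48, which is less than 48 − 15 + 46 = 79. Contributing more than 15 just wastes the excess. So contributing exactly 15 is a best response.
Each player's payoff: 48 − 15 + 46 = 79.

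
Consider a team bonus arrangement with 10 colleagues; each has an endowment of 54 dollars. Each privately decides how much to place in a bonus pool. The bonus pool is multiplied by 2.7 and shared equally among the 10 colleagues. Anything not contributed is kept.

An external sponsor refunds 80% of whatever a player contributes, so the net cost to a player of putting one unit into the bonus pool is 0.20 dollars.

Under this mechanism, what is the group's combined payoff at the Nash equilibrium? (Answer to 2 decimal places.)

1890.00 dollars

The effective private return per unit is now (2.7/10) / 0.20 = 1.3500 > 1, so every player's dominant strategy flips to full contribution.
So the Nash equilibrium is full contribution by all 10; the group earns 10 × (54 × 0.80 + 2.7 × 54) = 1890.00.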